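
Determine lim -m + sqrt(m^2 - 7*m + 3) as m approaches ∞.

This has the form ∞ − ∞. Multiply and divide by the conjugate √(m^2 - 7*m + 3) + m.
That gives (-7m + 3) / (√(m^2 - 7*m + 3) + m).
Divide numerator and denominator by m: the limit is -7/(2·1) = -7/2.

-7/2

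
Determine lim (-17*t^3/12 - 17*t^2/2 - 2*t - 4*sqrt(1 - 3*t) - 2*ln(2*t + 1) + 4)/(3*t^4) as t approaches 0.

661/96

Substitution gives 0/0; apply L'Hôpital's rule 4 times.
After differentiating numerator and denominator 4 times the quotient is (192/(2*t + 1)^4 + 1215/(4*(1 - 3*t)^(7/2)))/(72); at t = 0 this is 661/96.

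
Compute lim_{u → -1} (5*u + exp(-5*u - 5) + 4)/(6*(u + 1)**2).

Direct substitution gives 0/0.
Apply L'Hôpital: lim (5 - 5*e^(-5*u - 5))/(12*u + 12), still 0/0.
After 2 applications of L'Hôpital's rule the quotient is (25*e^(-5*u - 5))/(12); substituting u = -1 gives 25/12.

25/12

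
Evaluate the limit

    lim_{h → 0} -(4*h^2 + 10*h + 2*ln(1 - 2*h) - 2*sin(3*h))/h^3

-11/3

Substitution gives 0/0; apply L'Hôpital's rule 3 times.
After differentiating numerator and denominator 3 times the quotient is (54*cos(3*h) + 32/(2*h - 1)^3)/(-6); at h = 0 this is -11/3.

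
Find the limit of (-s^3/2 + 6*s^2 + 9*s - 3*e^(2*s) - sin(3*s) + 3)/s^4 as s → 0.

Substitution gives 0/0; apply L'Hôpital's rule 4 times.
After differentiating numerator and denominator 4 times the quotient is (-48*e^(2*s) - 81*sin(3*s))/(24); at s = 0 this is -2.

-2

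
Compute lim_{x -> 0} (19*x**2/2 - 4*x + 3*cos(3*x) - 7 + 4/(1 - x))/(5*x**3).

4/5

Substitution gives 0/0; apply L'Hôpital's rule 3 times.
After differentiating numerator and denominator 3 times the quotient is (81*sin(3*x) + 24/(x - 1)^4)/(30); at x = 0 this is 4/5.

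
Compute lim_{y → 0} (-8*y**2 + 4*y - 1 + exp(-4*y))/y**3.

-32/3

Direct substitution gives 0/0.
Apply L'Hôpital: lim (-16*y + 4 - 4*e^(-4*y))/(3*y^2), still 0/0.
Apply L'Hôpital: lim (-16 + 16*e^(-4*y))/(6*y), still 0/0.
After 3 applications of L'Hôpital's rule the quotient is (-64*e^(-4*y))/(6); substituting y = 0 gives -32/3.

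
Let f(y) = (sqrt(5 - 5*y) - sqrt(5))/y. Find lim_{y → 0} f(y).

Substitution gives 0/0. Multiply numerator and denominator by the conjugate √(5 - 5y) + √5.
The numerator becomes (5 - 5y) − 5 = -5y, so the expression simplifies to -5/(√(5 - 5y) + √5).
Letting y → 0 gives -5/(2√5) = -√(5)/2.

-√(5)/2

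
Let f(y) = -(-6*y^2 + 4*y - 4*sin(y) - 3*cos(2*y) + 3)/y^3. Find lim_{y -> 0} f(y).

Substitution gives 0/0; apply L'Hôpital's rule 3 times.
After differentiating numerator and denominator 3 times the quotient is (-24*sin(2*y) + 4*cos(y))/(-6); at y = 0 this is -2/3.

-2/3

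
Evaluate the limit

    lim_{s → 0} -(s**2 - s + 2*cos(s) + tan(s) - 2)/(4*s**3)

Substitution gives 0/0; apply L'Hôpital's rule 3 times.
After differentiating numerator and denominator 3 times the quotient is (2*sin(s) + 6*tan(s)^4 + 8*tan(s)^2 + 2)/(-24); at s = 0 this is -1/12.

-1/12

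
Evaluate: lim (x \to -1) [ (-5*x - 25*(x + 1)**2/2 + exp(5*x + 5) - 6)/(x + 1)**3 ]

125/6

Direct substitution gives 0/0.
Apply L'Hôpital: lim (-25*x + 5*e^(5*x + 5) - 30)/(3*(x + 1)^2), still 0/0.
Apply L'Hôpital: lim (25*e^(5*x + 5) - 25)/(6*x + 6), still 0/0.
After 3 applications of L'Hôpital's rule the quotient is (125*e^(5*x + 5))/(6); substituting x = -1 gives 125/6.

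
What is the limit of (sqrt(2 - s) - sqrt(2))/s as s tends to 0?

-√(2)/4

Substitution gives 0/0. Multiply numerator and denominator by the conjugate √(2 - s) + √2.
The numerator becomes (2 - s) − 2 = -s, so the expression simplifies to -1/(√(2 - s) + √2).
Letting s → 0 gives -1/(2√2) = -√(2)/4.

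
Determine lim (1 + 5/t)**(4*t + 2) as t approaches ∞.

e^(20)

Write it as [(1 + 5/t)^t]^(4) · (1 + 5/t)^(2). The bracketed term tends to e^(5) and the second factor to 1, so the limit is e^(20).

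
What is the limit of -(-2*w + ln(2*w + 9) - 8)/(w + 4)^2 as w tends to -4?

2

Direct substitution gives 0/0.
Apply L'Hôpital: lim (-2 + 2/(2*w + 9))/(-2*w - 8), still 0/0.
After 2 applications of L'Hôpital's rule the quotient is (-4/(2*w + 9)^2)/(-2); substituting w = -4 gives 2.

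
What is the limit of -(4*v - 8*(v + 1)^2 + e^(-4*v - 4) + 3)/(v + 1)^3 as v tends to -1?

32/3

Direct substitution gives 0/0.
Apply L'Hôpital: lim (-16*v - 4*e^(-4*v - 4) - 12)/(-3*(v + 1)^2), still 0/0.
Apply L'Hôpital: lim (16*e^(-4*v - 4) - 16)/(-6*v - 6), still 0/0.
After 3 applications of L'Hôpital's rule the quotient is (-64*e^(-4*v - 4))/(-6); substituting v = -1 gives 32/3.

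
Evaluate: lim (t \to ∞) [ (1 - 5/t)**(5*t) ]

e^(-25)

The base → 1 and the exponent → ∞: a 1^∞ form.
Take logarithms: (5t)·ln(1 - 5/t). Since ln(1+u) ~ u for small u, this behaves like (5t)·(-5/t) → -25.
So the limit is e^(-25).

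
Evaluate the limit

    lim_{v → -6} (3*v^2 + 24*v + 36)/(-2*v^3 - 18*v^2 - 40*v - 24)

At v = -6 both the top and bottom vanish — a removable singularity. Factoring out (v + 6) from each leaves (3*v + 6)/(-2*v^2 - 6*v - 4), which at v = -6 equals 3/10.

3/10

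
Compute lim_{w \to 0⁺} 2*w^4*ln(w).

This is a 0·(−∞) form. Rewrite as 2·ln(w) / w^(−4) and apply L'Hôpital:
the derivative quotient is 2·(1/w) / (−4·w^(−5)) = (-2/4)·w^4 → 0.

0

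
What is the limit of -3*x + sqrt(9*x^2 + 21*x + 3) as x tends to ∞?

An ∞ − ∞ form. Rationalising with the conjugate, the difference becomes (21x + 3) / (√(9*x^2 + 21*x + 3) + 3x).
For large x the denominator behaves like 2·3x, so the quotient tends to 21/6 = 7/2.

7/2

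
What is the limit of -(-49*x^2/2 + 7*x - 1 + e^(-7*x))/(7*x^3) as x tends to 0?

49/6

Direct substitution gives 0/0.
Apply L'Hôpital: lim (-49*x + 7 - 7*e^(-7*x))/(-21*x^2), still 0/0.
Apply L'Hôpital: lim (-49 + 49*e^(-7*x))/(-42*x), still 0/0.
After 3 applications of L'Hôpital's rule the quotient is (-343*e^(-7*x))/(-42); substituting x = 0 gives 49/6.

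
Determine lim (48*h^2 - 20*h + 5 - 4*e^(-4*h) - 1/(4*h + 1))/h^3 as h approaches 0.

320/3

Substitution gives 0/0 (the numerator vanishes to order 3).
Expand each term to order h^3: the coefficient of h^3 in -4·e^(-4h) is 128/3 and in −1/(1 + 4h) is 64.
Lower-order terms cancel with the polynomial part, so the numerator is (320/3)·h^3 + o(h^3), and the limit is (320/3)/(1) = 320/3.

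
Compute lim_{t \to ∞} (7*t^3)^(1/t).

1

Base → ∞ and exponent → 0: an ∞^0 form.
Take logs: (1/t)·ln(7·t^3) = (ln 7 + 3·ln t)/t → 0.
So the limit is e^0 = 1.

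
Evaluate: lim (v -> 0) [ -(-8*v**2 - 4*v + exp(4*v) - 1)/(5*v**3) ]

Direct substitution gives 0/0.
Apply L'Hôpital: lim (-16*v + 4*e^(4*v) - 4)/(-15*v^2), still 0/0.
Apply L'Hôpital: lim (16*e^(4*v) - 16)/(-30*v), still 0/0.
After 3 applications of L'Hôpital's rule the quotient is (64*e^(4*v))/(-30); substituting v = 0 gives -32/15.

-32/15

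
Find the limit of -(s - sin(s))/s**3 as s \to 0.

Direct substitution gives 0/0.
Apply L'Hôpital: lim (1 - cos(s))/(-3*s^2), still 0/0.
Apply L'Hôpital: lim (sin(s))/(-6*s), still 0/0.
After 3 applications of L'Hôpital's rule the quotient is (cos(s))/(-6); substituting s = 0 gives -1/6.

-1/6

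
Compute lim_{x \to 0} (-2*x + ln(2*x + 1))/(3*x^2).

Direct substitution gives 0/0.
Apply L'Hôpital: lim (-2 + 2/(2*x + 1))/(6*x), still 0/0.
After 2 applications of L'Hôpital's rule the quotient is (-4/(2*x + 1)^2)/(6); substituting x = 0 gives -2/3.

-2/3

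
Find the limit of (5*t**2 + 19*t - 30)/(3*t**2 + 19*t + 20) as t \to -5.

31/11

At t = -5 both the top and bottom vanish — a removable singularity. Factoring out (t + 5) from each leaves (5*t - 6)/(3*t + 4), which at t = -5 equals 31/11.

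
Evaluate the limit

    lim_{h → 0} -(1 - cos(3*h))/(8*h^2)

-9/16

Substitution gives 0/0.
Use (1 − cos u)/u² → 1/2 with u = 3h: the limit is 3²/(2·(-8)) = -9/16.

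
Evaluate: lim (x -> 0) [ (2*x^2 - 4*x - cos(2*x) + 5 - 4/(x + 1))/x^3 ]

4

Substitution gives 0/0; apply L'Hôpital's rule 3 times.
After differentiating numerator and denominator 3 times the quotient is (-8*sin(2*x) + 24/(x + 1)^4)/(6); at x = 0 this is 4.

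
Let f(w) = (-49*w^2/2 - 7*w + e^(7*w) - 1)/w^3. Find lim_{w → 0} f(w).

Direct substitution gives 0/0.
Apply L'Hôpital: lim (-49*w + 7*e^(7*w) - 7)/(3*w^2), still 0/0.
Apply L'Hôpital: lim (49*e^(7*w) - 49)/(6*w), still 0/0.
After 3 applications of L'Hôpital's rule the quotient is (343*e^(7*w))/(6); substituting w = 0 gives 343/6.

343/6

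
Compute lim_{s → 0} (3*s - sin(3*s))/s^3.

9/2

Direct substitution gives 0/0.
Apply L'Hôpital: lim (3 - 3*cos(3*s))/(3*s^2), still 0/0.
Apply L'Hôpital: lim (9*sin(3*s))/(6*s), still 0/0.
After 3 applications of L'Hôpital's rule the quotient is (27*cos(3*s))/(6); substituting s = 0 gives 9/2.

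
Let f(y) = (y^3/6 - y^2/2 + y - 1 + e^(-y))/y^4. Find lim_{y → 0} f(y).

Direct substitution gives 0/0.
Apply L'Hôpital: lim (y^2/2 - y + 1 - e^(-y))/(4*y^3), still 0/0.
Apply L'Hôpital: lim (y - 1 + e^(-y))/(12*y^2), still 0/0.
Apply L'Hôpital: lim (1 - e^(-y))/(24*y), still 0/0.
After 4 applications of L'Hôpital's rule the quotient is (e^(-y))/(24); substituting y = 0 gives 1/24.

1/24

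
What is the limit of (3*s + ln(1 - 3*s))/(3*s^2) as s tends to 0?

-3/2

Direct substitution gives 0/0.
Apply L'Hôpital: lim (3 - 3/(1 - 3*s))/(6*s), still 0/0.
After 2 applications of L'Hôpital's rule the quotient is (-9/(1 - 3*s)^2)/(6); substituting s = 0 gives -3/2.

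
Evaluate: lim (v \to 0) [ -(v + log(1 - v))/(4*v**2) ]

1/8

Direct substitution gives 0/0.
Apply L'Hôpital: lim (1 - 1/(1 - v))/(-8*v), still 0/0.
After 2 applications of L'Hôpital's rule the quotient is (-1/(1 - v)^2)/(-8); substituting v = 0 gives 1/8.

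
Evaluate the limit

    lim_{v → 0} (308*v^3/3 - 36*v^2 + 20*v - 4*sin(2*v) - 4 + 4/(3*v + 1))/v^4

Substitution gives 0/0; apply L'Hôpital's rule 4 times.
After differentiating numerator and denominator 4 times the quotient is (-64*sin(2*v) + 7776/(3*v + 1)^5)/(24); at v = 0 this is 324.

324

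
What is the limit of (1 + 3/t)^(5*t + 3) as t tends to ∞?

e^(15)

The base → 1 and the exponent → ∞: a 1^∞ form.
Take logarithms: (5t + 3)·ln(1 + 3/t). Since ln(1+u) ~ u for small u, this behaves like (5t)·(3/t) → 15.
So the limit is e^(15).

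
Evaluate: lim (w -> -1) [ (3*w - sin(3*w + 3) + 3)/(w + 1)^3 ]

9/2

Direct substitution gives 0/0.
Apply L'Hôpital: lim (3 - 3*cos(3*w + 3))/(3*(w + 1)^2), still 0/0.
Apply L'Hôpital: lim (9*sin(3*w + 3))/(6*w + 6), still 0/0.
After 3 applications of L'Hôpital's rule the quotient is (27*cos(3*w + 3))/(6); substituting w = -1 gives 9/2.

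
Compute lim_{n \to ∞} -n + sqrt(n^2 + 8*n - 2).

4

An ∞ − ∞ form. Rationalising with the conjugate, the difference becomes (8n - 2) / (√(n^2 + 8*n - 2) + n).
For large n the denominator behaves like 2·n, so the quotient tends to 8/2 = 4.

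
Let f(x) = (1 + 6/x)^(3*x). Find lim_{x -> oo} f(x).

Let L be the limit and take ln: ln L = lim (3x)·ln(1 + 6/x) = lim (3x)·(6/x + O(1/x²)) = 18.
Hence L = e^(18).

e^(18)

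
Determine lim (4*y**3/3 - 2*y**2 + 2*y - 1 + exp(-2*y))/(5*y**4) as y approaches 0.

2/15

Direct substitution gives 0/0.
Apply L'Hôpital: lim (4*y^2 - 4*y + 2 - 2*e^(-2*y))/(20*y^3), still 0/0.
Apply L'Hôpital: lim (8*y - 4 + 4*e^(-2*y))/(60*y^2), still 0/0.
Apply L'Hôpital: lim (8 - 8*e^(-2*y))/(120*y), still 0/0.
After 4 applications of L'Hôpital's rule the quotient is (16*e^(-2*y))/(120); substituting y = 0 gives 2/15.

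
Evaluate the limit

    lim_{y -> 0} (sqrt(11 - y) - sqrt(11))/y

Substitution gives 0/0. Multiply numerator and denominator by the conjugate √(11 - y) + √11.
The numerator becomes (11 - y) − 11 = -y, so the expression simplifies to -1/(√(11 - y) + √11).
Letting y → 0 gives -1/(2√11) = -√(11)/22.

-√(11)/22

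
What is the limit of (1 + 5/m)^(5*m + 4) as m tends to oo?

Write it as [(1 + 5/m)^m]^(5) · (1 + 5/m)^(4). The bracketed term tends to e^(5) and the second factor to 1, so the limit is e^(25).

e^(25)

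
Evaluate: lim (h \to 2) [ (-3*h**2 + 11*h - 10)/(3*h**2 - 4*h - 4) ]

-1/8

Since h = 2 makes numerator and denominator zero, (h - 2) divides both.
Cancelling it gives (5 - 3*h)/(3*h + 2); now plug in h = 2 to get -1/8.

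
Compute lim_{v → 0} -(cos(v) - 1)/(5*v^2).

1/10

Direct substitution gives 0/0.
Apply L'Hôpital: lim (-sin(v))/(-10*v), still 0/0.
After 2 applications of L'Hôpital's rule the quotient is (-cos(v))/(-10); substituting v = 0 gives 1/10.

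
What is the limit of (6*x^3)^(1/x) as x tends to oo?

1

Base → ∞ and exponent → 0: an ∞^0 form.
Take logs: (1/x)·ln(6·x^3) = (ln 6 + 3·ln x)/x → 0.
So the limit is e^0 = 1.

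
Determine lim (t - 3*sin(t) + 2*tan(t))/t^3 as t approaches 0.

Substitution gives 0/0; apply L'Hôpital's rule 3 times.
After differentiating numerator and denominator 3 times the quotient is (3*cos(t) + 12*tan(t)^4 + 16*tan(t)^2 + 4)/(6); at t = 0 this is 7/6.

7/6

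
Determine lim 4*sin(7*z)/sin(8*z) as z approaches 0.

Substitution gives 0/0.
Divide numerator and denominator by z: sin(7z)/z → 7 and sin(8z)/z → 8, so the limit is 4·7/8 = 7/2.

7/2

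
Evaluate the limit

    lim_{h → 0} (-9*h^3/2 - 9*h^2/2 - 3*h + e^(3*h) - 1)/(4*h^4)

Direct substitution gives 0/0.
Apply L'Hôpital: lim (-27*h^2/2 - 9*h + 3*e^(3*h) - 3)/(16*h^3), still 0/0.
Apply L'Hôpital: lim (-27*h + 9*e^(3*h) - 9)/(48*h^2), still 0/0.
Apply L'Hôpital: lim (27*e^(3*h) - 27)/(96*h), still 0/0.
After 4 applications of L'Hôpital's rule the quotient is (81*e^(3*h))/(96); substituting h = 0 gives 27/32.

27/32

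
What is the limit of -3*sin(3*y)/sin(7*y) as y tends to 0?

-9/7

Substitution gives 0/0.
Divide numerator and denominator by y: sin(3y)/y → 3 and sin(7y)/y → 7, so the limit is -3·3/7 = -9/7.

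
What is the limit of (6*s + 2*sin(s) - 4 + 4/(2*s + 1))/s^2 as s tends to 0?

Substitution gives 0/0 (the numerator vanishes to order 2).
Expand each term to order s^2: the coefficient of s^2 in 4·1/(1 + 2s) is 16 and in 2·sin(s) is 0.
Lower-order terms cancel with the polynomial part, so the numerator is (16)·s^2 + o(s^2), and the limit is (16)/(1) = 16.

16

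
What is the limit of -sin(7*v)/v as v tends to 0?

Substitution gives 0/0.
Write it as (7/(-1))·sin(7v)/(7v); since sin(u)/u → 1, the limit is -7.

-7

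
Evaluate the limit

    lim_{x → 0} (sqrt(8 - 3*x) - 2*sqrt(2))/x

-3*√(2)/8

Substitution gives 0/0. Multiply numerator and denominator by the conjugate √(8 - 3x) + √8.
The numerator becomes (8 - 3x) − 8 = -3x, so the expression simplifies to -3/(√(8 - 3x) + √8).
Letting x → 0 gives -3/(2√8) = -3*√(2)/8.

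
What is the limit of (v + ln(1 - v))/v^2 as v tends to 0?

Direct substitution gives 0/0.
Apply L'Hôpital: lim (1 - 1/(1 - v))/(2*v), still 0/0.
After 2 applications of L'Hôpital's rule the quotient is (-1/(1 - v)^2)/(2); substituting v = 0 gives -1/2.

-1/2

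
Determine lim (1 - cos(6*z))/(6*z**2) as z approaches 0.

3

Substitution gives 0/0.
Use (1 − cos u)/u² → 1/2 with u = 6z: the limit is 6²/(2·6) = 3.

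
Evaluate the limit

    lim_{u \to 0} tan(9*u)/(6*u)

3/2

Substitution gives 0/0.
Since tan(θ)/θ → 1 as θ → 0, tan(9u)/(9u) → 1 and the limit is 9/6 = 3/2.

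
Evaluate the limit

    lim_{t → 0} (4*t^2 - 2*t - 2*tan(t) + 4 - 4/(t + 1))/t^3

10/3

Substitution gives 0/0 (the numerator vanishes to order 3).
Expand each term to order t^3: the coefficient of t^3 in -2·tan(t) is -2/3 and in -4·1/(1 + t) is 4.
Lower-order terms cancel with the polynomial part, so the numerator is (10/3)·t^3 + o(t^3), and the limit is (10/3)/(1) = 10/3.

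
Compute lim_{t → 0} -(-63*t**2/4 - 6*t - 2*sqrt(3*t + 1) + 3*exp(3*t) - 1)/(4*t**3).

Substitution gives 0/0 (the numerator vanishes to order 3).
Expand each term to order t^3: the coefficient of t^3 in -2·√(1 + 3t) is -27/8 and in 3·e^(3t) is 27/2.
Lower-order terms cancel with the polynomial part, so the numerator is (81/8)·t^3 + o(t^3), and the limit is (81/8)/(-4) = -81/32.

-81/32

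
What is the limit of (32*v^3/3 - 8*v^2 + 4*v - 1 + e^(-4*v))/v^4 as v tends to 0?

32/3

Direct substitution gives 0/0.
Apply L'Hôpital: lim (32*v^2 - 16*v + 4 - 4*e^(-4*v))/(4*v^3), still 0/0.
Apply L'Hôpital: lim (64*v - 16 + 16*e^(-4*v))/(12*v^2), still 0/0.
Apply L'Hôpital: lim (64 - 64*e^(-4*v))/(24*v), still 0/0.
After 4 applications of L'Hôpital's rule the quotient is (256*e^(-4*v))/(24); substituting v = 0 gives 32/3.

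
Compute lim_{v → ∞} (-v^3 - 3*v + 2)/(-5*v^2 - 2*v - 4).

∞

The numerator has higher degree (3 > 2); the quotient behaves like (-1/(-5))·v^1 for large |v|.
As v → +∞ this diverges to ∞.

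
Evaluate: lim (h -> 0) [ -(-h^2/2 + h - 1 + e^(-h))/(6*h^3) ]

Direct substitution gives 0/0.
Apply L'Hôpital: lim (-h + 1 - e^(-h))/(-18*h^2), still 0/0.
Apply L'Hôpital: lim (-1 + e^(-h))/(-36*h), still 0/0.
After 3 applications of L'Hôpital's rule the quotient is (-e^(-h))/(-36); substituting h = 0 gives 1/36.

1/36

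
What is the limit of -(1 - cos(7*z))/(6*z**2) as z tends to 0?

-49/12

Substitution gives 0/0.
Use (1 − cos u)/u² → 1/2 with u = 7z: the limit is 7²/(2·(-6)) = -49/12.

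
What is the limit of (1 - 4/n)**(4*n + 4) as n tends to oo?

Let L be the limit and take ln: ln L = lim (4n + 4)·ln(1 - 4/n) = lim (4n + 4)·(-4/n + O(1/n²)) = -16.
Hence L = e^(-16).

e^(-16)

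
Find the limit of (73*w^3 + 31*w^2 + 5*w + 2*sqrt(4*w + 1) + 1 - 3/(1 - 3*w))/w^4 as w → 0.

Substitution gives 0/0; apply L'Hôpital's rule 4 times.
After differentiating numerator and denominator 4 times the quotient is (-480/(4*w + 1)^(7/2) + 5832/(3*w - 1)^5)/(24); at w = 0 this is -263.

-263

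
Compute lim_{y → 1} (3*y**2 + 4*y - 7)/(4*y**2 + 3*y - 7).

10/11

Direct substitution gives 0/0, so factor. Both numerator and denominator have (y - 1) as a factor.
After cancelling, the expression reduces to (3*y + 7)/(4*y + 7).
Substituting y = 1 gives 10/11.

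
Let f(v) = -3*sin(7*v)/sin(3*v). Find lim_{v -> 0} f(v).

Substitution gives 0/0.
Divide numerator and denominator by v: sin(7v)/v → 7 and sin(3v)/v → 3, so the limit is -3·7/3 = -7.

-7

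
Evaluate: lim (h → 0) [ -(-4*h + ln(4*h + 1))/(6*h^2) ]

4/3

Direct substitution gives 0/0.
Apply L'Hôpital: lim (-4 + 4/(4*h + 1))/(-12*h), still 0/0.
After 2 applications of L'Hôpital's rule the quotient is (-16/(4*h + 1)^2)/(-12); substituting h = 0 gives 4/3.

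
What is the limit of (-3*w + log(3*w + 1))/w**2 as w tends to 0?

-9/2

Direct substitution gives 0/0.
Apply L'Hôpital: lim (-3 + 3/(3*w + 1))/(2*w), still 0/0.
After 2 applications of L'Hôpital's rule the quotient is (-9/(3*w + 1)^2)/(2); substituting w = 0 gives -9/2.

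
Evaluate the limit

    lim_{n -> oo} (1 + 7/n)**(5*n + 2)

The base → 1 and the exponent → ∞: a 1^∞ form.
Take logarithms: (5n + 2)·ln(1 + 7/n). Since ln(1+u) ~ u for small u, this behaves like (5n)·(7/n) → 35.
So the limit is e^(35).

e^(35)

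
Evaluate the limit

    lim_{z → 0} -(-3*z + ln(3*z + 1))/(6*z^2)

Direct substitution gives 0/0.
Apply L'Hôpital: lim (-3 + 3/(3*z + 1))/(-12*z), still 0/0.
After 2 applications of L'Hôpital's rule the quotient is (-9/(3*z + 1)^2)/(-12); substituting z = 0 gives 3/4.

3/4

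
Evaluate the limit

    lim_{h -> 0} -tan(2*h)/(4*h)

-1/2

Substitution gives 0/0.
Since tan(u)/u → 1 as u → 0, tan(2h)/(2h) → 1 and the limit is 2/(-4) = -1/2.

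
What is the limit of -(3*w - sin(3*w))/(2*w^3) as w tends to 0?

Direct substitution gives 0/0.
Apply L'Hôpital: lim (3 - 3*cos(3*w))/(-6*w^2), still 0/0.
Apply L'Hôpital: lim (9*sin(3*w))/(-12*w), still 0/0.
After 3 applications of L'Hôpital's rule the quotient is (27*cos(3*w))/(-12); substituting w = 0 gives -9/4.

-9/4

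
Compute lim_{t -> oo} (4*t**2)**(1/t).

1

Base → ∞ and exponent → 0: an ∞^0 form.
Take logs: (1/t)·ln(4·t^2) = (ln 4 + 2·ln t)/t → 0.
So the limit is e^0 = 1.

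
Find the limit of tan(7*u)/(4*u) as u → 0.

7/4

Substitution gives 0/0.
Since tan(θ)/θ → 1 as θ → 0, tan(7u)/(7u) → 1 and the limit is 7/4.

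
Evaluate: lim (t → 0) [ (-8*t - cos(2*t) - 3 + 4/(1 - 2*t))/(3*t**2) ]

6

Substitution gives 0/0 (the numerator vanishes to order 2).
Expand each term to order t^2: the coefficient of t^2 in 4·1/(1 - 2t) is 16 and in −cos(2t) is 2.
Lower-order terms cancel with the polynomial part, so the numerator is (18)·t^2 + o(t^2), and the limit is (18)/(3) = 6.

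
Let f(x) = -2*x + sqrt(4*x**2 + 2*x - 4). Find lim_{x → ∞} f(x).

1/2

This has the form ∞ − ∞. Multiply and divide by the conjugate √(4*x^2 + 2*x - 4) + 2x.
That gives (2x - 4) / (√(4*x^2 + 2*x - 4) + 2x).
Divide numerator and denominator by x: the limit is 2/(2·2) = 1/2.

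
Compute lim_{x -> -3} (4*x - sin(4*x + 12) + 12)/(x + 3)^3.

32/3

Direct substitution gives 0/0.
Apply L'Hôpital: lim (4 - 4*cos(4*x + 12))/(3*(x + 3)^2), still 0/0.
Apply L'Hôpital: lim (16*sin(4*x + 12))/(6*x + 18), still 0/0.
After 3 applications of L'Hôpital's rule the quotient is (64*cos(4*x + 12))/(6); substituting x = -3 gives 32/3.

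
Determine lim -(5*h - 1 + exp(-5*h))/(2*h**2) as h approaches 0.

-25/4

Direct substitution gives 0/0.
Apply L'Hôpital: lim (5 - 5*e^(-5*h))/(-4*h), still 0/0.
After 2 applications of L'Hôpital's rule the quotient is (25*e^(-5*h))/(-4); substituting h = 0 gives -25/4.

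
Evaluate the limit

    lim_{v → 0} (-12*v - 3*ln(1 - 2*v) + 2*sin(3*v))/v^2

6

Substitution gives 0/0 (the numerator vanishes to order 2).
Expand each term to order v^2: the coefficient of v^2 in -3·ln(1 - 2v) is 6 and in 2·sin(3v) is 0.
Lower-order terms cancel with the polynomial part, so the numerator is (6)·v^2 + o(v^2), and the limit is (6)/(1) = 6.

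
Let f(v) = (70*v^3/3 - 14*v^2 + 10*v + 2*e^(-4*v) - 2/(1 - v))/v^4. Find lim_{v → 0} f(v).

58/3

Substitution gives 0/0; apply L'Hôpital's rule 4 times.
After differentiating numerator and denominator 4 times the quotient is (512*e^(-4*v) + 48/(v - 1)^5)/(24); at v = 0 this is 58/3.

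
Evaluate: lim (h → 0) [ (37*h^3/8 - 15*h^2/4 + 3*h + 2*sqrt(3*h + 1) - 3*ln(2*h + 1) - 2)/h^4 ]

363/64

Substitution gives 0/0; apply L'Hôpital's rule 4 times.
After differentiating numerator and denominator 4 times the quotient is (-1215/(8*(3*h + 1)^(7/2)) + 288/(2*h + 1)^4)/(24); at h = 0 this is 363/64.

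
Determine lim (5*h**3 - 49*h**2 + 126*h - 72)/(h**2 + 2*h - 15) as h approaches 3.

Since h = 3 makes numerator and denominator zero, (h - 3) divides both.
Cancelling it gives (5*h^2 - 34*h + 24)/(h + 5); now plug in h = 3 to get -33/8.

-33/8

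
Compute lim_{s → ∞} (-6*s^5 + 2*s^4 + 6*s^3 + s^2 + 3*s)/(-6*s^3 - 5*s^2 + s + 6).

∞

The numerator has higher degree (5 > 3); the quotient behaves like (-6/(-6))·s^2 for large |s|.
As s → +∞ this diverges to ∞.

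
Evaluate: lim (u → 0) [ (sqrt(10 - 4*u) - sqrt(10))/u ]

-√(10)/5

Substitution gives 0/0. Multiply numerator and denominator by the conjugate √(10 - 4u) + √10.
The numerator becomes (10 - 4u) − 10 = -4u, so the expression simplifies to -4/(√(10 - 4u) + √10).
Letting u → 0 gives -4/(2√10) = -√(10)/5.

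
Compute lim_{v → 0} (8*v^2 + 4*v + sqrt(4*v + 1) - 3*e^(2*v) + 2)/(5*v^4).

-12/5

Substitution gives 0/0 (the numerator vanishes to order 4).
Expand each term to order v^4: the coefficient of v^4 in √(1 + 4v) is -10 and in -3·e^(2v) is -2.
Lower-order terms cancel with the polynomial part, so the numerator is (-12)·v^4 + o(v^4), and the limit is (-12)/(5) = -12/5.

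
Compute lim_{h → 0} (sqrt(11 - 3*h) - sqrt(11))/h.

Substitution gives 0/0. Multiply numerator and denominator by the conjugate √(11 - 3h) + √11.
The numerator becomes (11 - 3h) − 11 = -3h, so the expression simplifies to -3/(√(11 - 3h) + √11).
Letting h → 0 gives -3/(2√11) = -3*√(11)/22.

-3*√(11)/22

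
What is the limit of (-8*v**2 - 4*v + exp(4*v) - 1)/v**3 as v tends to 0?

32/3

Direct substitution gives 0/0.
Apply L'Hôpital: lim (-16*v + 4*e^(4*v) - 4)/(3*v^2), still 0/0.
Apply L'Hôpital: lim (16*e^(4*v) - 16)/(6*v), still 0/0.
After 3 applications of L'Hôpital's rule the quotient is (64*e^(4*v))/(6); substituting v = 0 gives 32/3.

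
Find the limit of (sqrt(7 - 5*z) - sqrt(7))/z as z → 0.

Substitution gives 0/0. Multiply numerator and denominator by the conjugate √(7 - 5z) + √7.
The numerator becomes (7 - 5z) − 7 = -5z, so the expression simplifies to -5/(√(7 - 5z) + √7).
Letting z → 0 gives -5/(2√7) = -5*√(7)/14.

-5*√(7)/14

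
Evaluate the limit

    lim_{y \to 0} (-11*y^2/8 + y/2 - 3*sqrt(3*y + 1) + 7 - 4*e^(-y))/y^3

-211/48

Substitution gives 0/0; apply L'Hôpital's rule 3 times.
After differentiating numerator and denominator 3 times the quotient is (4*e^(-y) - 243/(8*(3*y + 1)^(5/2)))/(6); at y = 0 this is -211/48.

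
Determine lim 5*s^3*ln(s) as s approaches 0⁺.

This is a 0·(−∞) form. Rewrite as 5·ln(s) / s^(−3) and apply L'Hôpital:
the derivative quotient is 5·(1/s) / (−3·s^(−4)) = (-5/3)·s^3 → 0.

0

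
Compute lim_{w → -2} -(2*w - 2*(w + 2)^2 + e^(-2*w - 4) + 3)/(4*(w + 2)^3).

Direct substitution gives 0/0.
Apply L'Hôpital: lim (-4*w - 2*e^(-2*w - 4) - 6)/(-12*(w + 2)^2), still 0/0.
Apply L'Hôpital: lim (4*e^(-2*w - 4) - 4)/(-24*w - 48), still 0/0.
After 3 applications of L'Hôpital's rule the quotient is (-8*e^(-2*w - 4))/(-24); substituting w = -2 gives 1/3.

1/3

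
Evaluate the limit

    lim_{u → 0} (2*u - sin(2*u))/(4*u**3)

1/3

Direct substitution gives 0/0.
Apply L'Hôpital: lim (2 - 2*cos(2*u))/(12*u^2), still 0/0.
Apply L'Hôpital: lim (4*sin(2*u))/(24*u), still 0/0.
After 3 applications of L'Hôpital's rule the quotient is (8*cos(2*u))/(24); substituting u = 0 gives 1/3.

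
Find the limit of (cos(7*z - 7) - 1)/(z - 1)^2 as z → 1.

-49/2

Direct substitution gives 0/0.
Apply L'Hôpital: lim (-7*sin(7*z - 7))/(2*z - 2), still 0/0.
After 2 applications of L'Hôpital's rule the quotient is (-49*cos(7*z - 7))/(2); substituting z = 1 gives -49/2.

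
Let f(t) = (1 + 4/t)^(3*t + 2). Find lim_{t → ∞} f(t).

e^(12)

Let L be the limit and take ln: ln L = lim (3t + 2)·ln(1 + 4/t) = lim (3t + 2)·(4/t + O(1/t²)) = 12.
Hence L = e^(12).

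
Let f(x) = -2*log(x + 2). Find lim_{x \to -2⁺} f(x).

∞

As x → -2⁺, x + 2 → 0⁺ and ln(x + 2) → −∞.
Multiplying by -2 gives ∞.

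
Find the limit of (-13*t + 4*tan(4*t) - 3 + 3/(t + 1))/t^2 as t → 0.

Substitution gives 0/0; apply L'Hôpital's rule 2 times.
After differentiating numerator and denominator 2 times the quotient is (128*tan(4*t)/cos(4*t)^2 + 6/(t + 1)^3)/(2); at t = 0 this is 3.

3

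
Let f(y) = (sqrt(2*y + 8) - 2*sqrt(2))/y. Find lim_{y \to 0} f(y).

A 0/0 form; rationalise with √(8 + 2y) + √8. This collapses the numerator to 2y, leaving 2/(√(8 + 2y) + √8) → 2/(2√8) = √(2)/4.

√(2)/4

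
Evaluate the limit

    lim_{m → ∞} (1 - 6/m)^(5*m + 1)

The base → 1 and the exponent → ∞: a 1^∞ form.
Take logarithms: (5m + 1)·ln(1 - 6/m). Since ln(1+u) ~ u for small u, this behaves like (5m)·(-6/m) → -30.
So the limit is e^(-30).

e^(-30)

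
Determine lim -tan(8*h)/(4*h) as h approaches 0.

-2

Substitution gives 0/0.
Since tan(u)/u → 1 as u → 0, tan(8h)/(8h) → 1 and the limit is 8/(-4) = -2.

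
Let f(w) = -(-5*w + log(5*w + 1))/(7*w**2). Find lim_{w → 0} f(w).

Direct substitution gives 0/0.
Apply L'Hôpital: lim (-5 + 5/(5*w + 1))/(-14*w), still 0/0.
After 2 applications of L'Hôpital's rule the quotient is (-25/(5*w + 1)^2)/(-14); substituting w = 0 gives 25/14.

25/14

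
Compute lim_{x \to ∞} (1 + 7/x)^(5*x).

The base → 1 and the exponent → ∞: a 1^∞ form.
Take logarithms: (5x)·ln(1 + 7/x). Since ln(1+u) ~ u for small u, this behaves like (5x)·(7/x) → 35.
So the limit is e^(35).

e^(35)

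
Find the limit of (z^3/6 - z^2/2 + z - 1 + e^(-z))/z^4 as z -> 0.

1/24

Direct substitution gives 0/0.
Apply L'Hôpital: lim (z^2/2 - z + 1 - e^(-z))/(4*z^3), still 0/0.
Apply L'Hôpital: lim (z - 1 + e^(-z))/(12*z^2), still 0/0.
Apply L'Hôpital: lim (1 - e^(-z))/(24*z), still 0/0.
After 4 applications of L'Hôpital's rule the quotient is (e^(-z))/(24); substituting z = 0 gives 1/24.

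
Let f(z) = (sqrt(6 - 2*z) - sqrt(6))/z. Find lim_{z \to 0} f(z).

Substitution gives 0/0. Multiply numerator and denominator by the conjugate √(6 - 2z) + √6.
The numerator becomes (6 - 2z) − 6 = -2z, so the expression simplifies to -2/(√(6 - 2z) + √6).
Letting z → 0 gives -2/(2√6) = -√(6)/6.

-√(6)/6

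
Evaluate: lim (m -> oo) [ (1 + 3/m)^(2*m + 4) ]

e^(6)

Write it as [(1 + 3/m)^m]^(2) · (1 + 3/m)^(4). The bracketed term tends to e^(3) and the second factor to 1, so the limit is e^(6).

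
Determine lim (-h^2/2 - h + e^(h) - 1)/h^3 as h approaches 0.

1/6

Direct substitution gives 0/0.
Apply L'Hôpital: lim (-h + e^(h) - 1)/(3*h^2), still 0/0.
Apply L'Hôpital: lim (e^(h) - 1)/(6*h), still 0/0.
After 3 applications of L'Hôpital's rule the quotient is (e^(h))/(6); substituting h = 0 gives 1/6.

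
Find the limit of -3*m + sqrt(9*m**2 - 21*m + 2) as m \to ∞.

-7/2

An ∞ − ∞ form. Rationalising with the conjugate, the difference becomes (-21m + 2) / (√(9*m^2 - 21*m + 2) + 3m).
For large m the denominator behaves like 2·3m, so the quotient tends to -21/6 = -7/2.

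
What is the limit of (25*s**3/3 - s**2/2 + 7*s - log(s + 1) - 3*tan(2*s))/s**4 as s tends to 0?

1/4

Substitution gives 0/0; apply L'Hôpital's rule 4 times.
After differentiating numerator and denominator 4 times the quotient is (-384*tan(2*s)^3/cos(2*s)^2 - 768*tan(2*s)/cos(2*s)^4 + 6/(s + 1)^4)/(24); at s = 0 this is 1/4.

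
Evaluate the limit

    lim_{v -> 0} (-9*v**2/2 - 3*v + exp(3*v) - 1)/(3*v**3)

Direct substitution gives 0/0.
Apply L'Hôpital: lim (-9*v + 3*e^(3*v) - 3)/(9*v^2), still 0/0.
Apply L'Hôpital: lim (9*e^(3*v) - 9)/(18*v), still 0/0.
After 3 applications of L'Hôpital's rule the quotient is (27*e^(3*v))/(18); substituting v = 0 gives 3/2.

3/2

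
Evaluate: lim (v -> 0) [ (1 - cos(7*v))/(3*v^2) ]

49/6

Substitution gives 0/0.
Use (1 − cos u)/u² → 1/2 with u = 7v: the limit is 7²/(2·3) = 49/6.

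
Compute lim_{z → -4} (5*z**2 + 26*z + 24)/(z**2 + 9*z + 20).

At z = -4 both the top and bottom vanish — a removable singularity. Factoring out (z + 4) from each leaves (5*z + 6)/(z + 5), which at z = -4 equals -14.

-14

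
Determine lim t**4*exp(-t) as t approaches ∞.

Write as t^4/e^{1t}, an ∞/∞ form.
Exponential growth dominates any polynomial, so repeated L'Hôpital (or the standard result) gives 0.

0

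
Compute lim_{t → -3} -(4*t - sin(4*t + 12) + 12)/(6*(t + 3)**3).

-16/9

Direct substitution gives 0/0.
Apply L'Hôpital: lim (4 - 4*cos(4*t + 12))/(-18*(t + 3)^2), still 0/0.
Apply L'Hôpital: lim (16*sin(4*t + 12))/(-36*t - 108), still 0/0.
After 3 applications of L'Hôpital's rule the quotient is (64*cos(4*t + 12))/(-36); substituting t = -3 gives -16/9.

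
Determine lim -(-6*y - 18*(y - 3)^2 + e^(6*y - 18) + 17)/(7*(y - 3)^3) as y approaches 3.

Direct substitution gives 0/0.
Apply L'Hôpital: lim (-36*y + 6*e^(6*y - 18) + 102)/(-21*(y - 3)^2), still 0/0.
Apply L'Hôpital: lim (36*e^(6*y - 18) - 36)/(126 - 42*y), still 0/0.
After 3 applications of L'Hôpital's rule the quotient is (216*e^(6*y - 18))/(-42); substituting y = 3 gives -36/7.

-36/7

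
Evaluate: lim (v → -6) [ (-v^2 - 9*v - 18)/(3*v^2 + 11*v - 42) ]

-3/25

Since v = -6 makes numerator and denominator zero, (v + 6) divides both.
Cancelling it gives (-v - 3)/(3*v - 7); now plug in v = -6 to get -3/25.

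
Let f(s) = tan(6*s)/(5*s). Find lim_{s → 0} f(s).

Substitution gives 0/0.
Since tan(u)/u → 1 as u → 0, tan(6s)/(6s) → 1 and the limit is 6/5.

6/5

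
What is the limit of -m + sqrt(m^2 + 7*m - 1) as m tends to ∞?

This has the form ∞ − ∞. Multiply and divide by the conjugate √(m^2 + 7*m - 1) + m.
That gives (7m - 1) / (√(m^2 + 7*m - 1) + m).
Divide numerator and denominator by m: the limit is 7/(2·1) = 7/2.

7/2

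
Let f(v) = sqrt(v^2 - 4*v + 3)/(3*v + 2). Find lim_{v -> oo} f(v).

1/3

For large |v|, √(v^2 - 4*v + 3) ≈ √1·|v| and the denominator ≈ 3v.
Since v → +∞, |v| = v, giving √1/(3) = 1/3.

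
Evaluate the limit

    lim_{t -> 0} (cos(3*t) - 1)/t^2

-9/2

Direct substitution gives 0/0.
Apply L'Hôpital: lim (-3*sin(3*t))/(2*t), still 0/0.
After 2 applications of L'Hôpital's rule the quotient is (-9*cos(3*t))/(2); substituting t = 0 gives -9/2.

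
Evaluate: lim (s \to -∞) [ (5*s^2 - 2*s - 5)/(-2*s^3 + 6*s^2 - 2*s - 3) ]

The denominator has degree 3 and the numerator degree 2. Dividing numerator and denominator by s^3 sends every term to 0 except the leading denominator term, so the limit is 0.

0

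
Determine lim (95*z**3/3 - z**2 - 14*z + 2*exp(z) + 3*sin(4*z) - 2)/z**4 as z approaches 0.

1/12

Substitution gives 0/0; apply L'Hôpital's rule 4 times.
After differentiating numerator and denominator 4 times the quotient is (2*e^(z) + 768*sin(4*z))/(24); at z = 0 this is 1/12.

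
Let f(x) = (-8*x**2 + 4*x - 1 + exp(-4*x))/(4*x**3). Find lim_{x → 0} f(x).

Direct substitution gives 0/0.
Apply L'Hôpital: lim (-16*x + 4 - 4*e^(-4*x))/(12*x^2), still 0/0.
Apply L'Hôpital: lim (-16 + 16*e^(-4*x))/(24*x), still 0/0.
After 3 applications of L'Hôpital's rule the quotient is (-64*e^(-4*x))/(24); substituting x = 0 gives -8/3.

-8/3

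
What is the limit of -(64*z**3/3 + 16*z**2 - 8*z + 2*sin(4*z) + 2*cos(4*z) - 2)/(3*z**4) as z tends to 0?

-64/9

Substitution gives 0/0; apply L'Hôpital's rule 4 times.
After differentiating numerator and denominator 4 times the quotient is (512*sin(4*z) + 512*cos(4*z))/(-72); at z = 0 this is -64/9.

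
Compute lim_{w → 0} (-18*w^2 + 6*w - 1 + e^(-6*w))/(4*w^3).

-9

Direct substitution gives 0/0.
Apply L'Hôpital: lim (-36*w + 6 - 6*e^(-6*w))/(12*w^2), still 0/0.
Apply L'Hôpital: lim (-36 + 36*e^(-6*w))/(24*w), still 0/0.
After 3 applications of L'Hôpital's rule the quotient is (-216*e^(-6*w))/(24); substituting w = 0 gives -9.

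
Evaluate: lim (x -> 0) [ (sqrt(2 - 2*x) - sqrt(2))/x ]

Substitution gives 0/0. Multiply numerator and denominator by the conjugate √(2 - 2x) + √2.
The numerator becomes (2 - 2x) − 2 = -2x, so the expression simplifies to -2/(√(2 - 2x) + √2).
Letting x → 0 gives -2/(2√2) = -√(2)/2.

-√(2)/2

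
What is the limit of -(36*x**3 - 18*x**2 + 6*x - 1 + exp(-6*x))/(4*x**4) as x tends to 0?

Direct substitution gives 0/0.
Apply L'Hôpital: lim (108*x^2 - 36*x + 6 - 6*e^(-6*x))/(-16*x^3), still 0/0.
Apply L'Hôpital: lim (216*x - 36 + 36*e^(-6*x))/(-48*x^2), still 0/0.
Apply L'Hôpital: lim (216 - 216*e^(-6*x))/(-96*x), still 0/0.
After 4 applications of L'Hôpital's rule the quotient is (1296*e^(-6*x))/(-96); substituting x = 0 gives -27/2.

-27/2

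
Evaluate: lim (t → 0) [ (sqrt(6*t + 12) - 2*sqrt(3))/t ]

√(3)/2

Substitution gives 0/0. Multiply numerator and denominator by the conjugate √(12 + 6t) + √12.
The numerator becomes (12 + 6t) − 12 = 6t, so the expression simplifies to 6/(√(12 + 6t) + √12).
Letting t → 0 gives 6/(2√12) = √(3)/2.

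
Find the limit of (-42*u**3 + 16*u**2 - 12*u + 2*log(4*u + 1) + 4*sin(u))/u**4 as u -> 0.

-128

Substitution gives 0/0 (the numerator vanishes to order 4).
Expand each term to order u^4: the coefficient of u^4 in 4·sin(u) is 0 and in 2·ln(1 + 4u) is -128.
Lower-order terms cancel with the polynomial part, so the numerator is (-128)·u^4 + o(u^4), and the limit is (-128)/(1) = -128.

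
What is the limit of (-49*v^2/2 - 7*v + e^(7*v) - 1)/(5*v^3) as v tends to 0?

Direct substitution gives 0/0.
Apply L'Hôpital: lim (-49*v + 7*e^(7*v) - 7)/(15*v^2), still 0/0.
Apply L'Hôpital: lim (49*e^(7*v) - 49)/(30*v), still 0/0.
After 3 applications of L'Hôpital's rule the quotient is (343*e^(7*v))/(30); substituting v = 0 gives 343/30.

343/30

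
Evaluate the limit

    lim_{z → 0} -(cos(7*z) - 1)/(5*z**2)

Direct substitution gives 0/0.
Apply L'Hôpital: lim (-7*sin(7*z))/(-10*z), still 0/0.
After 2 applications of L'Hôpital's rule the quotient is (-49*cos(7*z))/(-10); substituting z = 0 gives 49/10.

49/10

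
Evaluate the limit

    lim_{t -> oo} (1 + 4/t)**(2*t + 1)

Let L be the limit and take ln: ln L = lim (2t + 1)·ln(1 + 4/t) = lim (2t + 1)·(4/t + O(1/t²)) = 8.
Hence L = e^(8).

e^(8)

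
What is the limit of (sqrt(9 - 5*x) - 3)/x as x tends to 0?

Substitution gives 0/0. Multiply numerator and denominator by the conjugate √(9 - 5x) + √9.
The numerator becomes (9 - 5x) − 9 = -5x, so the expression simplifies to -5/(√(9 - 5x) + √9).
Letting x → 0 gives -5/(2√9) = -5/6.

-5/6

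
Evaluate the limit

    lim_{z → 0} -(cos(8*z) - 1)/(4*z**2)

8

Direct substitution gives 0/0.
Apply L'Hôpital: lim (-8*sin(8*z))/(-8*z), still 0/0.
After 2 applications of L'Hôpital's rule the quotient is (-64*cos(8*z))/(-8); substituting z = 0 gives 8.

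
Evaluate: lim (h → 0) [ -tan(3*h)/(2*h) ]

Substitution gives 0/0.
Since tan(u)/u → 1 as u → 0, tan(3h)/(3h) → 1 and the limit is 3/(-2) = -3/2.

-3/2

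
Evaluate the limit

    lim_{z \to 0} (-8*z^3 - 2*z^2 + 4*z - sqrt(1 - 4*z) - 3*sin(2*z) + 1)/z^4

10

Substitution gives 0/0; apply L'Hôpital's rule 4 times.
After differentiating numerator and denominator 4 times the quotient is (-48*sin(2*z) + 240/(1 - 4*z)^(7/2))/(24); at z = 0 this is 10.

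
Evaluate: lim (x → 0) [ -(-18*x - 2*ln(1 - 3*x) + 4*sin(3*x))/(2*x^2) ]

Substitution gives 0/0; apply L'Hôpital's rule 2 times.
After differentiating numerator and denominator 2 times the quotient is (-36*sin(3*x) + 18/(3*x - 1)^2)/(-4); at x = 0 this is -9/2.

-9/2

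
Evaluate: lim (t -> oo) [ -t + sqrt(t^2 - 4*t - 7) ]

-2

An ∞ − ∞ form. Rationalising with the conjugate, the difference becomes (-4t - 7) / (√(t^2 - 4*t - 7) + t).
For large t the denominator behaves like 2·t, so the quotient tends to -4/2 = -2.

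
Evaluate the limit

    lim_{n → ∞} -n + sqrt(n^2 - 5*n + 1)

-5/2

This has the form ∞ − ∞. Multiply and divide by the conjugate √(n^2 - 5*n + 1) + n.
That gives (-5n + 1) / (√(n^2 - 5*n + 1) + n).
Divide numerator and denominator by n: the limit is -5/(2·1) = -5/2.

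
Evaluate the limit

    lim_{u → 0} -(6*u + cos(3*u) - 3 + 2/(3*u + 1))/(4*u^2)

-27/8

Substitution gives 0/0; apply L'Hôpital's rule 2 times.
After differentiating numerator and denominator 2 times the quotient is (-9*cos(3*u) + 36/(3*u + 1)^3)/(-8); at u = 0 this is -27/8.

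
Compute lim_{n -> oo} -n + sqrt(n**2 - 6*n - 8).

An ∞ − ∞ form. Rationalising with the conjugate, the difference becomes (-6n - 8) / (√(n^2 - 6*n - 8) + n).
For large n the denominator behaves like 2·n, so the quotient tends to -6/2 = -3.

-3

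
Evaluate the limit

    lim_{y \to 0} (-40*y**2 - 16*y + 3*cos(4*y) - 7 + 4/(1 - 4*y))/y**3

Substitution gives 0/0; apply L'Hôpital's rule 3 times.
After differentiating numerator and denominator 3 times the quotient is (192*sin(4*y) + 1536/(4*y - 1)^4)/(6); at y = 0 this is 256.

256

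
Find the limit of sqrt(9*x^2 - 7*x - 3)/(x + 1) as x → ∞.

3

For large |x|, √(9*x^2 - 7*x - 3) ≈ √9·|x| and the denominator ≈ x.
Since x → +∞, |x| = x, giving √9/(1) = 3.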